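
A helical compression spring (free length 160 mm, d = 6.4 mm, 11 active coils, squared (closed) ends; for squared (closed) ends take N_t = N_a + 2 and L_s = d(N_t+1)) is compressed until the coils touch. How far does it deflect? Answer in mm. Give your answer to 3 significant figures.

N_t = 13; L_s = 6.4·14 = 89.6 mm
δ_solid = L₀ − L_s = 160 − 89.6 = 70.4 mm

70.4 mm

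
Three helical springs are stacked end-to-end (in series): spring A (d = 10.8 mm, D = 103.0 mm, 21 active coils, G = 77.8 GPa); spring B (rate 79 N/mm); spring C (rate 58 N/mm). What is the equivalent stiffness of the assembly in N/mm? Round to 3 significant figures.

4.92 N/mm

k_A = Gd⁴/(8D³N_a) = (77.8×10³)(10.8⁴)/(8·103.0³·21) = 5.7657 N/mm
Series: 1/k_eq = 1/5.7657 + 1/79 + 1/58 = 0.20334; k_eq = 4.9179 N/mm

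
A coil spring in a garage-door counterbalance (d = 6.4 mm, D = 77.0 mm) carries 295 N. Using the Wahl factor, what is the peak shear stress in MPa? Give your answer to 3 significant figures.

Spring index C = D/d = 77.0/6.4 = 12.0312
K_W = (4C−1)/(4C−4) + 0.615/C = 47.125/44.125 + 0.0511 = 1.1191
τ₀ = 8FD/(πd³) = 8·295·77.0/(π·6.4³) = 181720/823.55 = 220.65 MPa
τ_max = K·τ₀ = 1.1191 × 220.65 = 246.94 MPa

247 MPa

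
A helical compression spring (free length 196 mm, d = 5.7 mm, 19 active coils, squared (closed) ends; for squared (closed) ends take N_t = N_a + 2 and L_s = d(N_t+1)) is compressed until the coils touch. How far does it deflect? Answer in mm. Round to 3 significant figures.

70.6 mm

N_t = 21; L_s = 5.7·22 = 125.4 mm
δ_solid = L₀ − L_s = 196 − 125.4 = 70.6 mm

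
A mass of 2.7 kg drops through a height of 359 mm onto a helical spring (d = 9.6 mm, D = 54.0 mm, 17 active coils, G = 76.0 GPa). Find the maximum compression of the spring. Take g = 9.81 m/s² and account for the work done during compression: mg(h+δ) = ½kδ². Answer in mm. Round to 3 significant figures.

k = Gd⁴/(8D³N_a) = (76.0×10³)(9.6⁴)/(8·54.0³·17) = 30.142 N/mm
W = mg = 2.7 × 9.81 = 26.487 N
½kδ² − Wδ − Wh = 0 → δ = (W + √(W² + 2kWh))/k
δ = (26.487 + √(701.56 + 573239))/30.142 = (26.487 + 757.59)/30.142 = 26.012 mm

26.0 mm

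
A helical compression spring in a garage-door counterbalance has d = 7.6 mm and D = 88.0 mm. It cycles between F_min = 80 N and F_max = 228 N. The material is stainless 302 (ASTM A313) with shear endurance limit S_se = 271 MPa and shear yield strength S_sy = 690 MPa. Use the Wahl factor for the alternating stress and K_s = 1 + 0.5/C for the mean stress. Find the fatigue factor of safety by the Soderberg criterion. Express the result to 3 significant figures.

C = D/d = 88.0/7.6 = 11.5789; K_W = (4C−1)/(4C−4)+0.615/C = 1.1240; K_s = 1+0.5/C = 1.0432
F_a = (F_max−F_min)/2 = 74 N; F_m = (F_max+F_min)/2 = 154 N
τ_a = K_W·8F_aD/(πd³) = 1.1240 × 37.776 = 42.46 MPa
τ_m = K_s·8F_mD/(πd³) = 1.0432 × 78.615 = 82.009 MPa
Soderberg: 1/n_f = τ_a/S_se + τ_m/S_sy = 42.46/271 + 82.009/690 = 0.15668 + 0.11885 = 0.27553
n_f = 1/0.27553 = 3.629

3.63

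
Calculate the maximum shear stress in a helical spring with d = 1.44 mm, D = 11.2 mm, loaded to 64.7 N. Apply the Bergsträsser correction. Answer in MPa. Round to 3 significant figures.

728 MPa

Spring index C = D/d = 11.2/1.44 = 7.7778
K_B = (4C+2)/(4C−3) = 33.111/28.111 = 1.1779
τ₀ = 8FD/(πd³) = 8·64.7·11.2/(π·1.44³) = 5797.12/9.3807 = 617.98 MPa
τ_max = K·τ₀ = 1.1779 × 617.98 = 727.9 MPa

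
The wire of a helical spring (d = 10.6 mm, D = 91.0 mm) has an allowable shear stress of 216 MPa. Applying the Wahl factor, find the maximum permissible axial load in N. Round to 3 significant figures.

948 N

C = D/d = 91.0/10.6 = 8.5849
K_W = (4C−1)/(4C−4) + 0.615/C = 33.340/30.340 + 0.0716 = 1.1705
τ_max = K·8FD/(πd³) → F_max = τ_allow·πd³/(8DK)
F_max = 216·π·10.6³/(8·91.0·1.1705) = 8.082e+05/852.14 = 948.44 N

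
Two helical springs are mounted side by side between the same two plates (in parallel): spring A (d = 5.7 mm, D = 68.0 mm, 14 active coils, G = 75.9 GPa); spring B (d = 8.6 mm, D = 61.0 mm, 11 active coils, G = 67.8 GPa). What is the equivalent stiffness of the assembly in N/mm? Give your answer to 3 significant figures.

k_A = Gd⁴/(8D³N_a) = (75.9×10³)(5.7⁴)/(8·68.0³·14) = 2.2751 N/mm
k_B = Gd⁴/(8D³N_a) = (67.8×10³)(8.6⁴)/(8·61.0³·11) = 18.567 N/mm
Parallel: k_eq = 2.2751 + 18.567 = 20.842 N/mm

20.8 N/mm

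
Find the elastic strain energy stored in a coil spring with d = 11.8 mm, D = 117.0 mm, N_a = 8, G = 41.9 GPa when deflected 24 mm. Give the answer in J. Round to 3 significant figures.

2.28 J

k = Gd⁴/(8D³N_a) = (41.9×10³)(11.8⁴)/(8·117.0³·8) = 7.9251 N/mm
U = ½kδ² = 0.5 × 7.9251 × 24² = 2282.4 N·mm = 2.2824 J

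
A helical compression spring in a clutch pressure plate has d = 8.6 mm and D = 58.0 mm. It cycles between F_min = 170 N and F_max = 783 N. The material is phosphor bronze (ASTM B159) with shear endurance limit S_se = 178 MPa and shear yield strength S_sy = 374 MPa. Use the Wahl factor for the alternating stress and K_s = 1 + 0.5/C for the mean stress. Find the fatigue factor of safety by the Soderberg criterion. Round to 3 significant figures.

C = D/d = 58.0/8.6 = 6.7442; K_W = (4C−1)/(4C−4)+0.615/C = 1.2218; K_s = 1+0.5/C = 1.0741
F_a = (F_max−F_min)/2 = 306.5 N; F_m = (F_max+F_min)/2 = 476.5 N
τ_a = K_W·8F_aD/(πd³) = 1.2218 × 71.171 = 86.954 MPa
τ_m = K_s·8F_mD/(πd³) = 1.0741 × 110.65 = 118.85 MPa
Soderberg: 1/n_f = τ_a/S_se + τ_m/S_sy = 86.954/178 + 118.85/374 = 0.48850 + 0.31778 = 0.80628
n_f = 1/0.80628 = 1.24

1.24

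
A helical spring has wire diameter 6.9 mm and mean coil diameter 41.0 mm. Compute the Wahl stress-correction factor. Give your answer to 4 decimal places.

C = D/d = 41.0/6.9 = 5.9420
K_W = (4C−1)/(4C−4) + 0.615/C = 22.768/19.768 + 0.1035 = 1.2553

1.2553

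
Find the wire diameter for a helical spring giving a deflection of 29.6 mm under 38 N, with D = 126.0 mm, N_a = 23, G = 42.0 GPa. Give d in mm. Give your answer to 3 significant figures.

Required rate k = F/δ = 38/29.6 = 1.2838 N/mm
d = (8D³N_a·k / G)^(1/4) = (8·126.0³·23·1.2838 / (42.0×10³))^0.25
  = (11251)^0.25 = 10.2990 mm

10.3 mm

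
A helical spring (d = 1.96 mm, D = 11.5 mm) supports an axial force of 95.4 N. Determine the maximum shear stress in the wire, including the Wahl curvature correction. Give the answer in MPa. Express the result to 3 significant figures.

467 MPa

Spring index C = D/d = 11.5/1.96 = 5.8673
K_W = (4C−1)/(4C−4) + 0.615/C = 22.469/19.469 + 0.1048 = 1.2589
τ₀ = 8FD/(πd³) = 8·95.4·11.5/(π·1.96³) = 8776.8/23.655 = 371.04 MPa
τ_max = K·τ₀ = 1.2589 × 371.04 = 467.1 MPa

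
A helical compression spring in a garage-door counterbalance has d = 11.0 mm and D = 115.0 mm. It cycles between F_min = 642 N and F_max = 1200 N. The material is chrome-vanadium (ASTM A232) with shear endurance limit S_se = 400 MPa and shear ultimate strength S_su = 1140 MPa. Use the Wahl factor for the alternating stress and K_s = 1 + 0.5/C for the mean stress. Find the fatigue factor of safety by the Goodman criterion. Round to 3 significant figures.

2.77

C = D/d = 115.0/11.0 = 10.4545; K_W = (4C−1)/(4C−4)+0.615/C = 1.1382; K_s = 1+0.5/C = 1.0478
F_a = (F_max−F_min)/2 = 279 N; F_m = (F_max+F_min)/2 = 921 N
τ_a = K_W·8F_aD/(πd³) = 1.1382 × 61.385 = 69.866 MPa
τ_m = K_s·8F_mD/(πd³) = 1.0478 × 202.64 = 212.33 MPa
Goodman: 1/n_f = τ_a/S_se + τ_m/S_su = 69.866/400 + 212.33/1140 = 0.17466 + 0.18625 = 0.36092
n_f = 1/0.36092 = 2.771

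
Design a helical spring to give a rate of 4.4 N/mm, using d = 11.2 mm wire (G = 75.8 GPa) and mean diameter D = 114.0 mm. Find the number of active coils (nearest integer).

N_a = Gd⁴/(8D³k) = (75.8×10³ × 11.2⁴)/(8 × 114.0³ × 4.4)
    = 1.19273e+09 / 5.21503e+07 = 22.87 → 23 coils

23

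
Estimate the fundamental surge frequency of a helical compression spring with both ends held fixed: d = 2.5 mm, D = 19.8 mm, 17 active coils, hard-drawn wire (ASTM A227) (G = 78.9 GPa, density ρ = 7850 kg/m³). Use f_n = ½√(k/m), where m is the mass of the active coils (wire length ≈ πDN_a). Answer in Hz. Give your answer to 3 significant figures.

134 Hz

k = Gd⁴/(8D³N_a) = (78.9×10³)(2.5⁴)/(8·19.8³·17) = 2.9195 N/mm = 2919.5 N/m
Wire length L = πDN_a = π·19.8·17 = 1057.5 mm
m = ρ·(πd²/4)·L = 7850 × 4.9087×10⁻⁶ m² × 1.0575 m = 0.040748 kg
f_n = ½√(k/m) = 0.5·√(2919.5/0.040748) = 0.5·√(71647) = 133.83 Hz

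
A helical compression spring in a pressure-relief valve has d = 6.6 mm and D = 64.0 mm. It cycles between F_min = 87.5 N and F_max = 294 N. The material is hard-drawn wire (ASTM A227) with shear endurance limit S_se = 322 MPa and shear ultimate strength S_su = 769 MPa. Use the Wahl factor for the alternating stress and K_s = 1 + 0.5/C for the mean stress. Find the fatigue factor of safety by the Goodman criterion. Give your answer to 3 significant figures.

2.80

C = D/d = 64.0/6.6 = 9.6970; K_W = (4C−1)/(4C−4)+0.615/C = 1.1497; K_s = 1+0.5/C = 1.0516
F_a = (F_max−F_min)/2 = 103.25 N; F_m = (F_max+F_min)/2 = 190.75 N
τ_a = K_W·8F_aD/(πd³) = 1.1497 × 58.53 = 67.29 MPa
τ_m = K_s·8F_mD/(πd³) = 1.0516 × 108.13 = 113.71 MPa
Goodman: 1/n_f = τ_a/S_se + τ_m/S_su = 67.29/322 + 113.71/769 = 0.20897 + 0.14786 = 0.35684
n_f = 1/0.35684 = 2.802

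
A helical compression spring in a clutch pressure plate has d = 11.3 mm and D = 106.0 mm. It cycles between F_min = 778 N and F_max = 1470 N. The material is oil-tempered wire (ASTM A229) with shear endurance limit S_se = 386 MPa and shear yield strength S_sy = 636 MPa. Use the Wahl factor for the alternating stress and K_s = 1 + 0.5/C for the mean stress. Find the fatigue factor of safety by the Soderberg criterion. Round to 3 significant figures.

1.85

C = D/d = 106.0/11.3 = 9.3805; K_W = (4C−1)/(4C−4)+0.615/C = 1.1551; K_s = 1+0.5/C = 1.0533
F_a = (F_max−F_min)/2 = 346 N; F_m = (F_max+F_min)/2 = 1124 N
τ_a = K_W·8F_aD/(πd³) = 1.1551 × 64.727 = 74.763 MPa
τ_m = K_s·8F_mD/(πd³) = 1.0533 × 210.27 = 221.48 MPa
Soderberg: 1/n_f = τ_a/S_se + τ_m/S_sy = 74.763/386 + 221.48/636 = 0.19369 + 0.34824 = 0.54192
n_f = 1/0.54192 = 1.845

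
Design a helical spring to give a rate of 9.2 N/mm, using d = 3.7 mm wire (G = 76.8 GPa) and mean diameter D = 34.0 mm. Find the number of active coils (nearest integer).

5

N_a = Gd⁴/(8D³k) = (76.8×10³ × 3.7⁴)/(8 × 34.0³ × 9.2)
    = 1.43936e+07 / 2.89277e+06 = 4.976 → 5 coils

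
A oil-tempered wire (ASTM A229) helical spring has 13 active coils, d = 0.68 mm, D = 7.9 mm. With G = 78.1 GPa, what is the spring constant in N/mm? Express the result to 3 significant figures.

0.326 N/mm

k = Gd⁴/(8D³N_a) = (78.1×10³ × 0.68⁴) / (8 × 7.9³ × 13)
  = 16698.9 / 51276.1 = 0.32567 N/mm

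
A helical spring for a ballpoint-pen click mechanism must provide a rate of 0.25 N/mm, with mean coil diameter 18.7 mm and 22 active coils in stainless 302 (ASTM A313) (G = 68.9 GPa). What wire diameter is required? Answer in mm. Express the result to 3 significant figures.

1.43 mm

d = (8D³N_a·k / G)^(1/4) = (8·18.7³·22·0.25 / (68.9×10³))^0.25
  = (4.176)^0.25 = 1.4295 mm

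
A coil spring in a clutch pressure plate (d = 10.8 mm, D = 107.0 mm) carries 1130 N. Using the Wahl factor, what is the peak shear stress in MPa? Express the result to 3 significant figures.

280 MPa

Spring index C = D/d = 107.0/10.8 = 9.9074
K_W = (4C−1)/(4C−4) + 0.615/C = 38.630/35.630 + 0.0621 = 1.1463
τ₀ = 8FD/(πd³) = 8·1130·107.0/(π·10.8³) = 967280/3957.5 = 244.42 MPa
τ_max = K·τ₀ = 1.1463 × 244.42 = 280.17 MPa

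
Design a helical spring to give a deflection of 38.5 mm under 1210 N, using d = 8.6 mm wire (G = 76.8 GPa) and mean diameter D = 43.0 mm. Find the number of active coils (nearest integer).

Required rate k = F/δ = 1210/38.5 = 31.429 N/mm
N_a = Gd⁴/(8D³k) = (76.8×10³ × 8.6⁴)/(8 × 43.0³ × 31.429)
    = 4.20102e+08 / 1.99903e+07 = 21.02 → 21 coils

21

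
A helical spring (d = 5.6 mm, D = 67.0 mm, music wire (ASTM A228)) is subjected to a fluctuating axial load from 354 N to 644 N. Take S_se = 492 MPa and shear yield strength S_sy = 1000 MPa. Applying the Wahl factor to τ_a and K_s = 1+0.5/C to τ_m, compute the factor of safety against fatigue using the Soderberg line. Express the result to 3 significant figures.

C = D/d = 67.0/5.6 = 11.9643; K_W = (4C−1)/(4C−4)+0.615/C = 1.1198; K_s = 1+0.5/C = 1.0418
F_a = (F_max−F_min)/2 = 145 N; F_m = (F_max+F_min)/2 = 499 N
τ_a = K_W·8F_aD/(πd³) = 1.1198 × 140.87 = 157.75 MPa
τ_m = K_s·8F_mD/(πd³) = 1.0418 × 484.79 = 505.05 MPa
Soderberg: 1/n_f = τ_a/S_se + τ_m/S_sy = 157.75/492 + 505.05/1000 = 0.32062 + 0.50505 = 0.82567
n_f = 1/0.82567 = 1.211

1.21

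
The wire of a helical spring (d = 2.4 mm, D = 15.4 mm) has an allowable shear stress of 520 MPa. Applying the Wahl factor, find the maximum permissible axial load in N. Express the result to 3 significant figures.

C = D/d = 15.4/2.4 = 6.4167
K_W = (4C−1)/(4C−4) + 0.615/C = 24.667/21.667 + 0.0958 = 1.2343
τ_max = K·8FD/(πd³) → F_max = τ_allow·πd³/(8DK)
F_max = 520·π·2.4³/(8·15.4·1.2343) = 22583/152.07 = 148.51 N

149 N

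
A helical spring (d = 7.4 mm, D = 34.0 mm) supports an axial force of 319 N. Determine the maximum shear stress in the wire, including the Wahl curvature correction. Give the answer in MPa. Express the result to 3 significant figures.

Spring index C = D/d = 34.0/7.4 = 4.5946
K_W = (4C−1)/(4C−4) + 0.615/C = 17.378/14.378 + 0.1339 = 1.3425
τ₀ = 8FD/(πd³) = 8·319·34.0/(π·7.4³) = 86768/1273 = 68.158 MPa
τ_max = K·τ₀ = 1.3425 × 68.158 = 91.502 MPa

91.5 MPa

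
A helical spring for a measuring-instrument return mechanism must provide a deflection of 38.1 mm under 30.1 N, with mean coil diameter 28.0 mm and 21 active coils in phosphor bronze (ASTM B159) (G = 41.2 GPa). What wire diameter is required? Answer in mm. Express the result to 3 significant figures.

Required rate k = F/δ = 30.1/38.1 = 0.79003 N/mm
d = (8D³N_a·k / G)^(1/4) = (8·28.0³·21·0.79003 / (41.2×10³))^0.25
  = (70.718)^0.25 = 2.8999 mm

2.90 mm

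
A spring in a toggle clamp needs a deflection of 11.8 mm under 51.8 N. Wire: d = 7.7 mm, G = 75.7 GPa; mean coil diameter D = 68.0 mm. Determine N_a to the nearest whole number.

Required rate k = F/δ = 51.8/11.8 = 4.3898 N/mm
N_a = Gd⁴/(8D³k) = (75.7×10³ × 7.7⁴)/(8 × 68.0³ × 4.3898)
    = 2.66109e+08 / 1.10424e+07 = 24.1 → 24 coils

24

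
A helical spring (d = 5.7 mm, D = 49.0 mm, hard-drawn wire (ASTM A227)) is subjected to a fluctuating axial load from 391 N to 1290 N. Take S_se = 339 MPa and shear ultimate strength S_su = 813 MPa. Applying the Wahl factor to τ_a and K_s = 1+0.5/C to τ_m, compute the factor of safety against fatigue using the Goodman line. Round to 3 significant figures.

C = D/d = 49.0/5.7 = 8.5965; K_W = (4C−1)/(4C−4)+0.615/C = 1.1703; K_s = 1+0.5/C = 1.0582
F_a = (F_max−F_min)/2 = 449.5 N; F_m = (F_max+F_min)/2 = 840.5 N
τ_a = K_W·8F_aD/(πd³) = 1.1703 × 302.86 = 354.43 MPa
τ_m = K_s·8F_mD/(πd³) = 1.0582 × 566.3 = 599.24 MPa
Goodman: 1/n_f = τ_a/S_se + τ_m/S_su = 354.43/339 + 599.24/813 = 1.04551 + 0.73707 = 1.7826
n_f = 1/1.7826 = 0.561

0.561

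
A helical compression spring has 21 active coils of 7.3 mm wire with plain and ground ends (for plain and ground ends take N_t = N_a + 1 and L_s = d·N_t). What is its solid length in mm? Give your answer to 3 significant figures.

plain and ground ends: N_t = N_a + 1 = 21 + 1 = 22
L_s = d·N_t = 7.3 × 22 = 160.6 mm

161 mm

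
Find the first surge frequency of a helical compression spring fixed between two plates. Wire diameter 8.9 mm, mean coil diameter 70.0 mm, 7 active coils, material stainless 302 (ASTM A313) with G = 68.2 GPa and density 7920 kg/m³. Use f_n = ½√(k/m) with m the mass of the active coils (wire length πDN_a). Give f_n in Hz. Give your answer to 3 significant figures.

k = Gd⁴/(8D³N_a) = (68.2×10³)(8.9⁴)/(8·70.0³·7) = 22.277 N/mm = 22277 N/m
Wire length L = πDN_a = π·70.0·7 = 1539.4 mm
m = ρ·(πd²/4)·L = 7920 × 62.211×10⁻⁶ m² × 1.5394 m = 0.75847 kg
f_n = ½√(k/m) = 0.5·√(22277/0.75847) = 0.5·√(29371) = 85.69 Hz

85.7 Hz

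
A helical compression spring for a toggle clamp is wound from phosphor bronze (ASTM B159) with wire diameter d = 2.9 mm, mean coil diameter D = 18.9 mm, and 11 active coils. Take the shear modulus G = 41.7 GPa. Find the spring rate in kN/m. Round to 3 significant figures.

k = Gd⁴/(8D³N_a) = (41.7×10³ × 2.9⁴) / (8 × 18.9³ × 11)
  = 2.94936e+06 / 594112 = 4.9643 N/mm

4.96 kN/m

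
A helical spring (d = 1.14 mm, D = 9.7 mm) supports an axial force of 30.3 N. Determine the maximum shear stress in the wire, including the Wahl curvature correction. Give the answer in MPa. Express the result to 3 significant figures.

592 MPa

Spring index C = D/d = 9.7/1.14 = 8.5088
K_W = (4C−1)/(4C−4) + 0.615/C = 33.035/30.035 + 0.0723 = 1.1722
τ₀ = 8FD/(πd³) = 8·30.3·9.7/(π·1.14³) = 2351.28/4.6544 = 505.17 MPa
τ_max = K·τ₀ = 1.1722 × 505.17 = 592.14 MPa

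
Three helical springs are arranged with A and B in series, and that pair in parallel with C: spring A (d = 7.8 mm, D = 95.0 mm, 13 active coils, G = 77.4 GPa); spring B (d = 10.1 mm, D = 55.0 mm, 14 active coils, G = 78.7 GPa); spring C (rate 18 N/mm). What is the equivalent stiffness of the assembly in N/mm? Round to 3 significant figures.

21.0 N/mm

k_A = Gd⁴/(8D³N_a) = (77.4×10³)(7.8⁴)/(8·95.0³·13) = 3.213 N/mm
k_B = Gd⁴/(8D³N_a) = (78.7×10³)(10.1⁴)/(8·55.0³·14) = 43.95 N/mm
Springs A,B series: k_AB = 1/(1/3.213+1/43.95) = 2.9941 N/mm; parallel with C: k_eq = 2.9941+18 = 20.994 N/mm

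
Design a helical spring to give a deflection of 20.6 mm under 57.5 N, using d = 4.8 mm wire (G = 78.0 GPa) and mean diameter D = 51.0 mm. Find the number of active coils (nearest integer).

Required rate k = F/δ = 57.5/20.6 = 2.7913 N/mm
N_a = Gd⁴/(8D³k) = (78.0×10³ × 4.8⁴)/(8 × 51.0³ × 2.7913)
    = 4.14056e+07 / 2.96211e+06 = 13.98 → 14 coils

14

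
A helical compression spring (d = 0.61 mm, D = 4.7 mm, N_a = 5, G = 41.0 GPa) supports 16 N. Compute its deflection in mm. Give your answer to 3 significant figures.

k = Gd⁴/(8D³N_a) = (41.0×10³)(0.61⁴)/(8·4.7³·5) = 1.3669 N/mm
δ = F/k = 16 / 1.3669 = 11.705 mm

11.7 mm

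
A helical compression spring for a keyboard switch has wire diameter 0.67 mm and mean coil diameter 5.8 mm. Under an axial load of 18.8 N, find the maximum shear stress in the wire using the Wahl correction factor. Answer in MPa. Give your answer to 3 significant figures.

Spring index C = D/d = 5.8/0.67 = 8.6567
K_W = (4C−1)/(4C−4) + 0.615/C = 33.627/30.627 + 0.0710 = 1.1690
τ₀ = 8FD/(πd³) = 8·18.8·5.8/(π·0.67³) = 872.32/0.94487 = 923.21 MPa
τ_max = K·τ₀ = 1.1690 × 923.21 = 1079.2 MPa

1080 MPa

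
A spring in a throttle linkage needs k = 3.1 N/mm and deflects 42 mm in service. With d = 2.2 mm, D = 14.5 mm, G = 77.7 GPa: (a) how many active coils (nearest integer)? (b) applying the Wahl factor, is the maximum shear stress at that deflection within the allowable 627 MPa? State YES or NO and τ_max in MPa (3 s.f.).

N_a = Gd⁴/(8D³k) = (77.7×10³)(2.2⁴)/(8·14.5³·3.1) = 24.07 → N_a = 24
Actual rate k = Gd⁴/(8D³·24) = 3.1096 N/mm
Working load F = kδ = 3.1096·42 = 130.6 N
C = 14.5/2.2 = 6.5909; K_W = (4C−1)/(4C−4)+0.615/C = 1.2275
τ_max = K_W·8FD/(πd³) = 1.2275·452.89 = 555.91 MPa
τ_max ≤ 627 MPa → acceptable

(a) 24 coils; (b) YES, τ_max = 556 MPa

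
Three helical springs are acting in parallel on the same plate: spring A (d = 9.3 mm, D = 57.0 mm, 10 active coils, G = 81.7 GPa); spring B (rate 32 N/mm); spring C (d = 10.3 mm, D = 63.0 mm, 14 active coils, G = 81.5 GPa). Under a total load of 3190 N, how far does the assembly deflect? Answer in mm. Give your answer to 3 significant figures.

30.1 mm

k_A = Gd⁴/(8D³N_a) = (81.7×10³)(9.3⁴)/(8·57.0³·10) = 41.251 N/mm
k_C = Gd⁴/(8D³N_a) = (81.5×10³)(10.3⁴)/(8·63.0³·14) = 32.754 N/mm
Parallel: k_eq = 41.251 + 32 + 32.754 = 106.01 N/mm
δ = F/k_eq = 3190/106.01 = 30.093 mm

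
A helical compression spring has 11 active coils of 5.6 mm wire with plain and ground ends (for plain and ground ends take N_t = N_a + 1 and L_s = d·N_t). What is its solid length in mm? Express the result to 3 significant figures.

plain and ground ends: N_t = N_a + 1 = 11 + 1 = 12
L_s = d·N_t = 5.6 × 12 = 67.2 mm

67.2 mm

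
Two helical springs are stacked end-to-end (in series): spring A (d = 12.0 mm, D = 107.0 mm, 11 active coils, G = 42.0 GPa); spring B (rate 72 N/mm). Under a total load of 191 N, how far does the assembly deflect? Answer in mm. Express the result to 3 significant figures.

26.3 mm

k_A = Gd⁴/(8D³N_a) = (42.0×10³)(12.0⁴)/(8·107.0³·11) = 8.0787 N/mm
Series: 1/k_eq = 1/8.0787 + 1/72 = 0.13767; k_eq = 7.2637 N/mm
δ = F/k_eq = 191/7.2637 = 26.295 mm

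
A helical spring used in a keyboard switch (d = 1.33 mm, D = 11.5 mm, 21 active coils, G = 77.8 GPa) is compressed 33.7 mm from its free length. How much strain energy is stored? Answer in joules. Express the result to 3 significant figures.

k = Gd⁴/(8D³N_a) = (77.8×10³)(1.33⁴)/(8·11.5³·21) = 0.95276 N/mm
U = ½kδ² = 0.5 × 0.95276 × 33.7² = 541.02 N·mm = 0.54102 J

0.541 J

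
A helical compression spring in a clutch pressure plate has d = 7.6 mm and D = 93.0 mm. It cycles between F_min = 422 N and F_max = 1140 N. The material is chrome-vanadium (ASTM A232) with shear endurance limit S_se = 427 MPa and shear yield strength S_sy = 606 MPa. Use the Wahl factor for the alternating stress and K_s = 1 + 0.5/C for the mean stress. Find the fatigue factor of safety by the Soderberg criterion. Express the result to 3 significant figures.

C = D/d = 93.0/7.6 = 12.2368; K_W = (4C−1)/(4C−4)+0.615/C = 1.1170; K_s = 1+0.5/C = 1.0409
F_a = (F_max−F_min)/2 = 359 N; F_m = (F_max+F_min)/2 = 781 N
τ_a = K_W·8F_aD/(πd³) = 1.1170 × 193.68 = 216.34 MPa
τ_m = K_s·8F_mD/(πd³) = 1.0409 × 421.34 = 438.56 MPa
Soderberg: 1/n_f = τ_a/S_se + τ_m/S_sy = 216.34/427 + 438.56/606 = 0.50664 + 0.72369 = 1.2303
n_f = 1/1.2303 = 0.8128

0.813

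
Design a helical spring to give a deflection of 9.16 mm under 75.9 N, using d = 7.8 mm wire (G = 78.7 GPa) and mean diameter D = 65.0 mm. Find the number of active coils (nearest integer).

Required rate k = F/δ = 75.9/9.16 = 8.286 N/mm
N_a = Gd⁴/(8D³k) = (78.7×10³ × 7.8⁴)/(8 × 65.0³ × 8.286)
    = 2.91308e+08 / 1.82044e+07 = 16 → 16 coils

16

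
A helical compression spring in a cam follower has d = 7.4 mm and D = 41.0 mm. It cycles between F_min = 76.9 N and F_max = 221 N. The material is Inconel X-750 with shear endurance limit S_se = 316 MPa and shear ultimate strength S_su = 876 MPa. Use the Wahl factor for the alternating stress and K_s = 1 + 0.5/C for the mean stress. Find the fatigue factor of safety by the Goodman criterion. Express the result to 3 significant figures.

8.15

C = D/d = 41.0/7.4 = 5.5405; K_W = (4C−1)/(4C−4)+0.615/C = 1.2762; K_s = 1+0.5/C = 1.0902
F_a = (F_max−F_min)/2 = 72.05 N; F_m = (F_max+F_min)/2 = 148.95 N
τ_a = K_W·8F_aD/(πd³) = 1.2762 × 18.564 = 23.691 MPa
τ_m = K_s·8F_mD/(πd³) = 1.0902 × 38.377 = 41.84 MPa
Goodman: 1/n_f = τ_a/S_se + τ_m/S_su = 23.691/316 + 41.84/876 = 0.07497 + 0.04776 = 0.12273
n_f = 1/0.12273 = 8.148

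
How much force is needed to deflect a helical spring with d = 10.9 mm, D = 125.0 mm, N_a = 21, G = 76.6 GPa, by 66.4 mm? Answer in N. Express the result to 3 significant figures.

219 N

k = Gd⁴/(8D³N_a) = (76.6×10³)(10.9⁴)/(8·125.0³·21) = 3.2953 N/mm
F = k·δ = 3.2953 × 66.4 = 218.81 N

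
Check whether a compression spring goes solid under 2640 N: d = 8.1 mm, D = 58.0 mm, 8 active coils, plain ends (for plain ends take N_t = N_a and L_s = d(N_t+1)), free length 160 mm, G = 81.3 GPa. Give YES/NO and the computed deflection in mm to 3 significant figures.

k = Gd⁴/(8D³N_a) = (81.3×10³)(8.1⁴)/(8·58.0³·8) = 28.026 N/mm
N_t = 8; L_s = 8.1·9 = 72.9 mm; δ_solid = L₀ − L_s = 160 − 72.9 = 87.1 mm
δ = F/k = 2640/28.026 = 94.197 mm
δ ≥ δ_solid → spring goes solid

YES, δ = 94.2 mm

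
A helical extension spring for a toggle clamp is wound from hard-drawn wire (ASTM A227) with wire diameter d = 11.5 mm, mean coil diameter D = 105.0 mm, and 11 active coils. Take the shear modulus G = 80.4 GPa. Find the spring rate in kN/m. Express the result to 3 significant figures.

k = Gd⁴/(8D³N_a) = (80.4×10³ × 11.5⁴) / (8 × 105.0³ × 11)
  = 1.4062e+09 / 1.01871e+08 = 13.804 N/mm

13.8 kN/m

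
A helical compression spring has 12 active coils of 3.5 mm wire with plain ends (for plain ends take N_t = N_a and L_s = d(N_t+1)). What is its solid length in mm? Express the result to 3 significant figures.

plain ends: N_t = N_a = 12
L_s = d·(N_t+1) = 3.5 × 13 = 45.5 mm

45.5 mm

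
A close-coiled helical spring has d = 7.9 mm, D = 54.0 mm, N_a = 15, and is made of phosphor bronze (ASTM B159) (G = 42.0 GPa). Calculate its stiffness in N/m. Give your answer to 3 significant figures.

k = Gd⁴/(8D³N_a) = (42.0×10³ × 7.9⁴) / (8 × 54.0³ × 15)
  = 1.6359e+08 / 1.88957e+07 = 8.6576 N/mm = 8657.6 N/m

8660 N/m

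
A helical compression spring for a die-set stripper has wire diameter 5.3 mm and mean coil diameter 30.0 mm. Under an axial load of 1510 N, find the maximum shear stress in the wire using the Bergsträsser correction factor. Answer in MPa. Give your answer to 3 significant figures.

972 MPa

Spring index C = D/d = 30.0/5.3 = 5.6604
K_B = (4C+2)/(4C−3) = 24.642/19.642 = 1.2546
τ₀ = 8FD/(πd³) = 8·1510·30.0/(π·5.3³) = 362400/467.71 = 774.84 MPa
τ_max = K·τ₀ = 1.2546 × 774.84 = 972.08 MPa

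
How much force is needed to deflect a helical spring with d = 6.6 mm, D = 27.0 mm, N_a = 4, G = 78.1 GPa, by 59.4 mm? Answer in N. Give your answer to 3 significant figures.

14000 N

k = Gd⁴/(8D³N_a) = (78.1×10³)(6.6⁴)/(8·27.0³·4) = 235.28 N/mm
F = k·δ = 235.28 × 59.4 = 13976 N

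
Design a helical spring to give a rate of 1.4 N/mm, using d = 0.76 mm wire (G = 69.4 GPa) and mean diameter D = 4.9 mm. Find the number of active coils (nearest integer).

18

N_a = Gd⁴/(8D³k) = (69.4×10³ × 0.76⁴)/(8 × 4.9³ × 1.4)
    = 23153.4 / 1317.67 = 17.57 → 18 coils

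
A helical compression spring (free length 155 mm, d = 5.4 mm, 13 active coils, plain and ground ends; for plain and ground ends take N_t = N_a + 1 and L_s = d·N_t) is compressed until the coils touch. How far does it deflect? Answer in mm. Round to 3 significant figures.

N_t = 14; L_s = 5.4·14 = 75.6 mm
δ_solid = L₀ − L_s = 155 − 75.6 = 79.4 mm

79.4 mm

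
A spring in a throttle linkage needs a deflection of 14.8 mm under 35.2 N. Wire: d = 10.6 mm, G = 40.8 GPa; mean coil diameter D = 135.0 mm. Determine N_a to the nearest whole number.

11

Required rate k = F/δ = 35.2/14.8 = 2.3784 N/mm
N_a = Gd⁴/(8D³k) = (40.8×10³ × 10.6⁴)/(8 × 135.0³ × 2.3784)
    = 5.15091e+08 / 4.68136e+07 = 11 → 11 coils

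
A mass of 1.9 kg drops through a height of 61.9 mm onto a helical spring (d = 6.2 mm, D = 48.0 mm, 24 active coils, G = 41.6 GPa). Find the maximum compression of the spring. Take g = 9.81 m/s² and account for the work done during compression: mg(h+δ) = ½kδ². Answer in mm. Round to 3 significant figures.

k = Gd⁴/(8D³N_a) = (41.6×10³)(6.2⁴)/(8·48.0³·24) = 2.8949 N/mm
W = mg = 1.9 × 9.81 = 18.639 N
½kδ² − Wδ − Wh = 0 → δ = (W + √(W² + 2kWh))/k
δ = (18.639 + √(347.41 + 6680.03))/2.8949 = (18.639 + 83.83)/2.8949 = 35.396 mm

35.4 mm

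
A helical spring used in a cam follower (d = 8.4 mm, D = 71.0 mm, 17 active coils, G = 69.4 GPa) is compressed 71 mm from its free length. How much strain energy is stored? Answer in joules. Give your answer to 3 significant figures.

k = Gd⁴/(8D³N_a) = (69.4×10³)(8.4⁴)/(8·71.0³·17) = 7.0984 N/mm
U = ½kδ² = 0.5 × 7.0984 × 71² = 17892 N·mm = 17.892 J

17.9 J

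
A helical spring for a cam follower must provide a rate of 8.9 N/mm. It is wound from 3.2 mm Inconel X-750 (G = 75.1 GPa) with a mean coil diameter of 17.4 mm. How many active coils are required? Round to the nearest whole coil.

N_a = Gd⁴/(8D³k) = (75.1×10³ × 3.2⁴)/(8 × 17.4³ × 8.9)
    = 7.87481e+06 / 375083 = 20.99 → 21 coils

21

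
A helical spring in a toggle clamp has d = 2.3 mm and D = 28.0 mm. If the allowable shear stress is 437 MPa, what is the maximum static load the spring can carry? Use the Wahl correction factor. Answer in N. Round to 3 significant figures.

66.7 N

C = D/d = 28.0/2.3 = 12.1739
K_W = (4C−1)/(4C−4) + 0.615/C = 47.696/44.696 + 0.0505 = 1.1176
τ_max = K·8FD/(πd³) → F_max = τ_allow·πd³/(8DK)
F_max = 437·π·2.3³/(8·28.0·1.1176) = 16704/250.35 = 66.721 N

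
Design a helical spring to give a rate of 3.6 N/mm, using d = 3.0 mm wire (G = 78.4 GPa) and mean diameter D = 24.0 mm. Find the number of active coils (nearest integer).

16

N_a = Gd⁴/(8D³k) = (78.4×10³ × 3.0⁴)/(8 × 24.0³ × 3.6)
    = 6.3504e+06 / 398131 = 15.95 → 16 coils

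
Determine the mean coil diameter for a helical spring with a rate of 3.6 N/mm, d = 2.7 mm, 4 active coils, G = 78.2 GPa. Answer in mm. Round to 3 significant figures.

D = (Gd⁴/(8N_a·k))^(1/3) = (78.2×10³·2.7⁴/(8·4·3.6))^(1/3)
  = (36075.2)^(1/3) = 33.0423 mm

33.0 mm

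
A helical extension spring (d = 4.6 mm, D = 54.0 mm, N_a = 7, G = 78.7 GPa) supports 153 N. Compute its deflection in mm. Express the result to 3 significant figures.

38.3 mm

k = Gd⁴/(8D³N_a) = (78.7×10³)(4.6⁴)/(8·54.0³·7) = 3.9961 N/mm
δ = F/k = 153 / 3.9961 = 38.287 mm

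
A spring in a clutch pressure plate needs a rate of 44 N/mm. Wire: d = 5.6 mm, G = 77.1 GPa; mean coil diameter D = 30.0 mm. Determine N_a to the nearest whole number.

N_a = Gd⁴/(8D³k) = (77.1×10³ × 5.6⁴)/(8 × 30.0³ × 44)
    = 7.5824e+07 / 9.504e+06 = 7.978 → 8 coils

8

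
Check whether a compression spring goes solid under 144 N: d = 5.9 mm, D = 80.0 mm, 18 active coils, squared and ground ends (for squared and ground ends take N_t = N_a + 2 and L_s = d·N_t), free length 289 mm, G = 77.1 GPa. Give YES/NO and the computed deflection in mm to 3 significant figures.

k = Gd⁴/(8D³N_a) = (77.1×10³)(5.9⁴)/(8·80.0³·18) = 1.2672 N/mm
N_t = 20; L_s = 5.9·20 = 118 mm; δ_solid = L₀ − L_s = 289 − 118 = 171 mm
δ = F/k = 144/1.2672 = 113.64 mm
δ < δ_solid → spring does not go solid

NO, δ = 114 mm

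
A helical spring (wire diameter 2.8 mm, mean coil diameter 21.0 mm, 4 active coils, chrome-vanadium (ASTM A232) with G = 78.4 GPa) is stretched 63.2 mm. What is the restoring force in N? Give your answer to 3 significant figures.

1030 N

k = Gd⁴/(8D³N_a) = (78.4×10³)(2.8⁴)/(8·21.0³·4) = 16.261 N/mm
F = k·δ = 16.261 × 63.2 = 1027.7 N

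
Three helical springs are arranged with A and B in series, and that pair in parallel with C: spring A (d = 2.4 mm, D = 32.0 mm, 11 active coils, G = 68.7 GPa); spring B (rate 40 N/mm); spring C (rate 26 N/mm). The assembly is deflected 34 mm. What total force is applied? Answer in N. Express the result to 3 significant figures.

910 N

k_A = Gd⁴/(8D³N_a) = (68.7×10³)(2.4⁴)/(8·32.0³·11) = 0.79044 N/mm
Springs A,B series: k_AB = 1/(1/0.79044+1/40) = 0.77512 N/mm; parallel with C: k_eq = 0.77512+26 = 26.775 N/mm
F = k_eq·δ = 26.775·34 = 910.35 N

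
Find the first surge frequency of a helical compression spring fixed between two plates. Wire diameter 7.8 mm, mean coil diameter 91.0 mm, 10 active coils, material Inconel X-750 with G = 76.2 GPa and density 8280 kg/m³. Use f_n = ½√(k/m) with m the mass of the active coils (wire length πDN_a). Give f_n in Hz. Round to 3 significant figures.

k = Gd⁴/(8D³N_a) = (76.2×10³)(7.8⁴)/(8·91.0³·10) = 4.6786 N/mm = 4678.6 N/m
Wire length L = πDN_a = π·91.0·10 = 2858.8 mm
m = ρ·(πd²/4)·L = 8280 × 47.784×10⁻⁶ m² × 2.8588 m = 1.1311 kg
f_n = ½√(k/m) = 0.5·√(4678.6/1.1311) = 0.5·√(4136.4) = 32.157 Hz

32.2 Hz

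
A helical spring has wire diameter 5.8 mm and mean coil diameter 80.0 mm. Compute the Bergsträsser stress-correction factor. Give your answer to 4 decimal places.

1.0958

C = D/d = 80.0/5.8 = 13.7931
K_B = (4C+2)/(4C−3) = 57.172/52.172 = 1.0958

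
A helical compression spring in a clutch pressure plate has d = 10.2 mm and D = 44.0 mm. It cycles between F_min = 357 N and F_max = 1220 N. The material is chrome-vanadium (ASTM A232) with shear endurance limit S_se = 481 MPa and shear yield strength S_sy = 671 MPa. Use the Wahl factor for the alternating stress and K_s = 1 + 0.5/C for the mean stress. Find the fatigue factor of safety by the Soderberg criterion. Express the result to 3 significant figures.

C = D/d = 44.0/10.2 = 4.3137; K_W = (4C−1)/(4C−4)+0.615/C = 1.3689; K_s = 1+0.5/C = 1.1159
F_a = (F_max−F_min)/2 = 431.5 N; F_m = (F_max+F_min)/2 = 788.5 N
τ_a = K_W·8F_aD/(πd³) = 1.3689 × 45.559 = 62.366 MPa
τ_m = K_s·8F_mD/(πd³) = 1.1159 × 83.252 = 92.902 MPa
Soderberg: 1/n_f = τ_a/S_se + τ_m/S_sy = 62.366/481 + 92.902/671 = 0.12966 + 0.13845 = 0.26811
n_f = 1/0.26811 = 3.73

3.73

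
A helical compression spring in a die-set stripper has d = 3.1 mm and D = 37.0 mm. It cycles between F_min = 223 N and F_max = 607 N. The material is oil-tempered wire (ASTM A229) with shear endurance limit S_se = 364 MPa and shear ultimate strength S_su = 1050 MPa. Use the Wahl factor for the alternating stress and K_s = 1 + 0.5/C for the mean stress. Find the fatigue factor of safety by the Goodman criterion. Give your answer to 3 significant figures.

0.315

C = D/d = 37.0/3.1 = 11.9355; K_W = (4C−1)/(4C−4)+0.615/C = 1.1201; K_s = 1+0.5/C = 1.0419
F_a = (F_max−F_min)/2 = 192 N; F_m = (F_max+F_min)/2 = 415 N
τ_a = K_W·8F_aD/(πd³) = 1.1201 × 607.24 = 680.17 MPa
τ_m = K_s·8F_mD/(πd³) = 1.0419 × 1312.5 = 1367.5 MPa
Goodman: 1/n_f = τ_a/S_se + τ_m/S_su = 680.17/364 + 1367.5/1050 = 1.86861 + 1.30238 = 3.171
n_f = 1/3.171 = 0.3154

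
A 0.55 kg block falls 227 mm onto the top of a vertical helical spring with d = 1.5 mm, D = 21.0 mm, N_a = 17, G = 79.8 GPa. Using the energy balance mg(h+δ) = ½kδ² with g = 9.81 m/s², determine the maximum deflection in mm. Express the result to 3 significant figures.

106 mm

k = Gd⁴/(8D³N_a) = (79.8×10³)(1.5⁴)/(8·21.0³·17) = 0.32075 N/mm
W = mg = 0.55 × 9.81 = 5.3955 N
½kδ² − Wδ − Wh = 0 → δ = (W + √(W² + 2kWh))/k
δ = (5.3955 + √(29.111 + 785.703))/0.32075 = (5.3955 + 28.545)/0.32075 = 105.81 mm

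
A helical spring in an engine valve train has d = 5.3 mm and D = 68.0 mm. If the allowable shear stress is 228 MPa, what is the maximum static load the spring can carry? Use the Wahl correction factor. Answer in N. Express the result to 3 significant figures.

C = D/d = 68.0/5.3 = 12.8302
K_W = (4C−1)/(4C−4) + 0.615/C = 50.321/47.321 + 0.0479 = 1.1113
τ_max = K·8FD/(πd³) → F_max = τ_allow·πd³/(8DK)
F_max = 228·π·5.3³/(8·68.0·1.1113) = 1.0664e+05/604.56 = 176.39 N

176 N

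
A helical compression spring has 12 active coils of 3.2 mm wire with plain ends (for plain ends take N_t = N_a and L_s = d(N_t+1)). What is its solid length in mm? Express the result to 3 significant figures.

41.6 mm

plain ends: N_t = N_a = 12
L_s = d·(N_t+1) = 3.2 × 13 = 41.6 mm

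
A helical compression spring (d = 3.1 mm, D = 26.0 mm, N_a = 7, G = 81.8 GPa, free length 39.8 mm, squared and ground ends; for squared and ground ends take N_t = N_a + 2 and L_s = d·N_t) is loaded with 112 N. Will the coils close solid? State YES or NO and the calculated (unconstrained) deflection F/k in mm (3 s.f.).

YES, δ = 14.6 mm

k = Gd⁴/(8D³N_a) = (81.8×10³)(3.1⁴)/(8·26.0³·7) = 7.6752 N/mm
N_t = 9; L_s = 3.1·9 = 27.9 mm; δ_solid = L₀ − L_s = 39.8 − 27.9 = 11.9 mm
δ = F/k = 112/7.6752 = 14.592 mm
δ ≥ δ_solid → spring goes solid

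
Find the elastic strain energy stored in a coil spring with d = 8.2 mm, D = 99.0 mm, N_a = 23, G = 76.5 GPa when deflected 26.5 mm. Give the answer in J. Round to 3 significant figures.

0.680 J

k = Gd⁴/(8D³N_a) = (76.5×10³)(8.2⁴)/(8·99.0³·23) = 1.9373 N/mm
U = ½kδ² = 0.5 × 1.9373 × 26.5² = 680.23 N·mm = 0.68023 J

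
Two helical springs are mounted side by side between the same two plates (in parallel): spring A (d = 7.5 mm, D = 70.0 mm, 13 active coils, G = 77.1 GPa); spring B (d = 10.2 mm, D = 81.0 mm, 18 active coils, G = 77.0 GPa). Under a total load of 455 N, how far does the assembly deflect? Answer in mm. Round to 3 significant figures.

25.7 mm

k_A = Gd⁴/(8D³N_a) = (77.1×10³)(7.5⁴)/(8·70.0³·13) = 6.8387 N/mm
k_B = Gd⁴/(8D³N_a) = (77.0×10³)(10.2⁴)/(8·81.0³·18) = 10.891 N/mm
Parallel: k_eq = 6.8387 + 10.891 = 17.73 N/mm
δ = F/k_eq = 455/17.73 = 25.663 mm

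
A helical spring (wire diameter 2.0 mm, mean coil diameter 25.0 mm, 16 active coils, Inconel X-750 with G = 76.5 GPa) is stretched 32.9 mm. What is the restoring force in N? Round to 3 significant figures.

20.1 N

k = Gd⁴/(8D³N_a) = (76.5×10³)(2.0⁴)/(8·25.0³·16) = 0.612 N/mm
F = k·δ = 0.612 × 32.9 = 20.135 N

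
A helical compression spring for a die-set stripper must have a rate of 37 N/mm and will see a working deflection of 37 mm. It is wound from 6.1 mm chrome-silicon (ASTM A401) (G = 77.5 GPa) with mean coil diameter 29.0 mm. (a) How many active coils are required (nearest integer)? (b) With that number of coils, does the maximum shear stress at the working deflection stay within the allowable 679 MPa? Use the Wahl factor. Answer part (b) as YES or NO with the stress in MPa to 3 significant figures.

N_a = Gd⁴/(8D³k) = (77.5×10³)(6.1⁴)/(8·29.0³·37) = 14.86 → N_a = 15
Actual rate k = Gd⁴/(8D³·15) = 36.665 N/mm
Working load F = kδ = 36.665·37 = 1356.6 N
C = 29.0/6.1 = 4.7541; K_W = (4C−1)/(4C−4)+0.615/C = 1.3291
τ_max = K_W·8FD/(πd³) = 1.3291·441.36 = 586.64 MPa
τ_max ≤ 679 MPa → acceptable

(a) 15 coils; (b) YES, τ_max = 587 MPa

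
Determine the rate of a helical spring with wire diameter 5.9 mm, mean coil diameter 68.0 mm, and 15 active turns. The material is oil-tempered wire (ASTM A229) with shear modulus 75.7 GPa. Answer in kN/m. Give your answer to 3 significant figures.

2.43 kN/m

k = Gd⁴/(8D³N_a) = (75.7×10³ × 5.9⁴) / (8 × 68.0³ × 15)
  = 9.17284e+07 / 3.77318e+07 = 2.4311 N/mm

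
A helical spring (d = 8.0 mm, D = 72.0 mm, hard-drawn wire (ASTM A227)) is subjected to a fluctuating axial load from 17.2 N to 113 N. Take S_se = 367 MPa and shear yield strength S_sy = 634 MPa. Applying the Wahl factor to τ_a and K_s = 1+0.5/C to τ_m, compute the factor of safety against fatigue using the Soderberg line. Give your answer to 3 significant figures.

10.7

C = D/d = 72.0/8.0 = 9.0000; K_W = (4C−1)/(4C−4)+0.615/C = 1.1621; K_s = 1+0.5/C = 1.0556
F_a = (F_max−F_min)/2 = 47.9 N; F_m = (F_max+F_min)/2 = 65.1 N
τ_a = K_W·8F_aD/(πd³) = 1.1621 × 17.153 = 19.933 MPa
τ_m = K_s·8F_mD/(πd³) = 1.0556 × 23.312 = 24.607 MPa
Soderberg: 1/n_f = τ_a/S_se + τ_m/S_sy = 19.933/367 + 24.607/634 = 0.05431 + 0.03881 = 0.093127
n_f = 1/0.093127 = 10.74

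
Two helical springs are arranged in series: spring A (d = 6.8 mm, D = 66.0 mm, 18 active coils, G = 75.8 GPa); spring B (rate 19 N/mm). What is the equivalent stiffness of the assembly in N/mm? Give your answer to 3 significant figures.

3.25 N/mm

k_A = Gd⁴/(8D³N_a) = (75.8×10³)(6.8⁴)/(8·66.0³·18) = 3.9148 N/mm
Series: 1/k_eq = 1/3.9148 + 1/19 = 0.30807; k_eq = 3.246 N/mm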